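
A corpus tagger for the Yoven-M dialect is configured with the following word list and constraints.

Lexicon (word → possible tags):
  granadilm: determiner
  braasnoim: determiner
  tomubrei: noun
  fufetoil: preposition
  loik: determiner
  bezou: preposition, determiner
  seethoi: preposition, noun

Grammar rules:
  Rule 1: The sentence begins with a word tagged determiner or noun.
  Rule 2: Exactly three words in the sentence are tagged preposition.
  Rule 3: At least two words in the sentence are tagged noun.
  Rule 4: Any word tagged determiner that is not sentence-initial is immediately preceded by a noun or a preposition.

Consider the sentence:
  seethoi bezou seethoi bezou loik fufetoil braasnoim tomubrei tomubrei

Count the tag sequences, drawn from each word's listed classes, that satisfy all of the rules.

Candidates per position — 1:seethoi {preposition,noun}; 2:bezou {preposition,determiner}; 3:seethoi {preposition,noun}; 4:bezou {preposition,determiner}; 5:loik {determiner}; 6:fufetoil {preposition}; 7:braasnoim {determiner}; 8:tomubrei {noun}; 9:tomubrei {noun}.
There are 16 candidate sequences in total.
The sequences that satisfy every rule: noun preposition noun preposition determiner preposition determiner noun noun; noun determiner preposition preposition determiner preposition determiner noun noun.
Count = 2.

2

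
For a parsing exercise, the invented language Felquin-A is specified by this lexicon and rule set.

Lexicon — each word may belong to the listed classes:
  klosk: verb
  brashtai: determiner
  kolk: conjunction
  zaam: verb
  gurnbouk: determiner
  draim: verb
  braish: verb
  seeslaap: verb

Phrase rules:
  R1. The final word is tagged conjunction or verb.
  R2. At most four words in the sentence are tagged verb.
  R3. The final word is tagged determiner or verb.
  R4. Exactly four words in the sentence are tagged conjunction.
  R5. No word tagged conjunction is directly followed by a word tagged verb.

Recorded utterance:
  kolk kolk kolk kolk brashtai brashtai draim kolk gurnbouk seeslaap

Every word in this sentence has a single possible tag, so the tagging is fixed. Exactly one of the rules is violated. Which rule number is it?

4

Fixed tagging: conjunction conjunction conjunction conjunction determiner determiner verb conjunction determiner verb.
Rule check: R1 holds, R2 holds, R3 holds, R4 violated, R5 holds.
Only rule 4 fails.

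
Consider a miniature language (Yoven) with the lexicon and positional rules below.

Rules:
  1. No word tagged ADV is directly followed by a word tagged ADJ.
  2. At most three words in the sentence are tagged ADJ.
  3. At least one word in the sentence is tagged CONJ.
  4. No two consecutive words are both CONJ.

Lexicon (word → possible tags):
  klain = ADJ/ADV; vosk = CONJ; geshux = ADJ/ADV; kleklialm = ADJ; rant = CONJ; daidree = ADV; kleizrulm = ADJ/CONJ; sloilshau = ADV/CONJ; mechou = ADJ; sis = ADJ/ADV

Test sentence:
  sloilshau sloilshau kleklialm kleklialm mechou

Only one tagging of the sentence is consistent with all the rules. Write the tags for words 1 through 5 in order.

ADV CONJ ADJ ADJ ADJ

Candidates per position — 1:sloilshau {ADV,CONJ}; 2:sloilshau {ADV,CONJ}; 3:kleklialm {ADJ}; 4:kleklialm {ADJ}; 5:mechou {ADJ}.
Position 2: ADV is ruled out by rule 1; that leaves CONJ.
Position 1: CONJ is ruled out by rule 4; that leaves ADV.
That leaves exactly one tagging: ADV CONJ ADJ ADJ ADJ.
Verifying each rule — rule 1 ok; rule 2 ok; rule 3 ok; rule 4 ok.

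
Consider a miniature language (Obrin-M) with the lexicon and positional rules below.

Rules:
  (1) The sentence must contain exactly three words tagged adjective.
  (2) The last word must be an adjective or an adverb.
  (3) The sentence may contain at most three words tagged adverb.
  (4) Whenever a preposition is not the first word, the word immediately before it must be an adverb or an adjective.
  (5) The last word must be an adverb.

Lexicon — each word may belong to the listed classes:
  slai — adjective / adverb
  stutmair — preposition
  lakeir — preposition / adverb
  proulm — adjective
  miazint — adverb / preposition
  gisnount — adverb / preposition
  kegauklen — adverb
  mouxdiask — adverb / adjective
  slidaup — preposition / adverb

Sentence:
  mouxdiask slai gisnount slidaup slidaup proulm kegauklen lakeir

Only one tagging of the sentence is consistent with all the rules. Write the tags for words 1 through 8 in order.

Candidates per position — 1:mouxdiask {adverb,adjective}; 2:slai {adjective,adverb}; 3:gisnount {adverb,preposition}; 4:slidaup {preposition,adverb}; 5:slidaup {preposition,adverb}; 6:proulm {adjective}; 7:kegauklen {adverb}; 8:lakeir {preposition,adverb}.
Word 1 cannot be adverb — rule 1 would then fail for every completion. It is adjective.
Word 2 cannot be adverb — rule 1 would then fail for every completion. It is adjective.
Word 8 cannot be preposition — rule 2 would then fail for every completion. It is adverb.
The remaining ambiguous positions (3, 4, 5) are resolved jointly — only one combination satisfies every rule.
That leaves exactly one tagging: adjective adjective preposition adverb preposition adjective adverb adverb.
Check: rule 1 ✓; rule 2 ✓; rule 3 ✓; rule 4 ✓; rule 5 ✓.

adjective adjective preposition adverb preposition adjective adverb adverb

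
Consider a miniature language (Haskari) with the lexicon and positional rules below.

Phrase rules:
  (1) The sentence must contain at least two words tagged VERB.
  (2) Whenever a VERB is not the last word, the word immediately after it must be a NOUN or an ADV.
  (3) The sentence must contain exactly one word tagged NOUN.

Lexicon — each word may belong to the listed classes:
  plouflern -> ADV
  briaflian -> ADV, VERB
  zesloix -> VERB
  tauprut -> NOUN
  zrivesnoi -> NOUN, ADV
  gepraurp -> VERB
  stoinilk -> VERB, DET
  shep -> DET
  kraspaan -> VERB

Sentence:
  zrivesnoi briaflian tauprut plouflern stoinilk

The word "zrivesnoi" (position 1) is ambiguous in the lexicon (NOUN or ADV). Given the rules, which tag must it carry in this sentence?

ADV

Candidates per position — 1:zrivesnoi {NOUN,ADV}; 2:briaflian {ADV,VERB}; 3:tauprut {NOUN}; 4:plouflern {ADV}; 5:stoinilk {VERB,DET}.
If word 1 were NOUN, no tagging could satisfy rule 3; so word 1 is ADV.
If word 2 were ADV, no tagging could satisfy rule 1; so word 2 is VERB.
If word 5 were DET, no tagging could satisfy rule 1; so word 5 is VERB.
That leaves exactly one tagging: ADV VERB NOUN ADV VERB.
Checking: rule 1 satisfied; rule 2 satisfied; rule 3 satisfied.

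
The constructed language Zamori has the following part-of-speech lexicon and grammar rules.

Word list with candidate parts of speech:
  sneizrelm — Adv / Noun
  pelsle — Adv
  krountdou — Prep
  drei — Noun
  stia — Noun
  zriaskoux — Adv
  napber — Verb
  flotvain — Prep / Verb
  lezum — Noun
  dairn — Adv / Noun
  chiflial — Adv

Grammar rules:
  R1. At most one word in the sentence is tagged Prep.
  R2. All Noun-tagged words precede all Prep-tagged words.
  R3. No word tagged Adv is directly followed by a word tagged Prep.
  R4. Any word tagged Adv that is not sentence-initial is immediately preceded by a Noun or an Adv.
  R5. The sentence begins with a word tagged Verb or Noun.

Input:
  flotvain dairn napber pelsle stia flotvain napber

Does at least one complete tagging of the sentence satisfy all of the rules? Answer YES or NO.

Candidates per position — 1:flotvain {Prep,Verb}; 2:dairn {Adv,Noun}; 3:napber {Verb}; 4:pelsle {Adv}; 5:stia {Noun}; 6:flotvain {Prep,Verb}; 7:napber {Verb}.
Rule 4 cannot be satisfied by any choice of tags from the lexicon.
So there is no consistent tagging.

NO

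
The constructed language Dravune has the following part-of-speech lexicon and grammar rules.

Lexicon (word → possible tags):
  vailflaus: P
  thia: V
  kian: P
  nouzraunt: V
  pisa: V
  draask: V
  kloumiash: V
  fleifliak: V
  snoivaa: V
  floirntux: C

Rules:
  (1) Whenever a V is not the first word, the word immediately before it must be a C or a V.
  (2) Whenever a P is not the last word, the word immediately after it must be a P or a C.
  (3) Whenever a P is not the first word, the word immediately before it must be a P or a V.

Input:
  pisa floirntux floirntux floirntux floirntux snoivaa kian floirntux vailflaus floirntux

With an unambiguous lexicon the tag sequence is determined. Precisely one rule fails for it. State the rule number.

3

Fixed tagging: V C C C C V P C P C.
Applying the rules: R1 holds, R2 holds, R3 violated.
Only rule 3 fails.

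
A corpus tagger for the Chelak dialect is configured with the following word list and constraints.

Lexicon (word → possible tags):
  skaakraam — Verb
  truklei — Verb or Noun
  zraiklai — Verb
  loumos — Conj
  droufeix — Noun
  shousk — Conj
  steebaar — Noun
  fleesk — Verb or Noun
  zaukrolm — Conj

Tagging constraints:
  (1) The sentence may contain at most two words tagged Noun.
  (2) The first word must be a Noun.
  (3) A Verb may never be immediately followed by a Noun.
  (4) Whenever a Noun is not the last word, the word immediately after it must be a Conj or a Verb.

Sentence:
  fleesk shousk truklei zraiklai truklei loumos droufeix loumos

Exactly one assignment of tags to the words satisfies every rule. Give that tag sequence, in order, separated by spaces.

Noun Conj Verb Verb Verb Conj Noun Conj

Candidates per position — 1:fleesk {Verb,Noun}; 2:shousk {Conj}; 3:truklei {Verb,Noun}; 4:zraiklai {Verb}; 5:truklei {Verb,Noun}; 6:loumos {Conj}; 7:droufeix {Noun}; 8:loumos {Conj}.
At position 1, choosing Verb makes rule 2 impossible to satisfy; hence Noun.
At position 3, choosing Noun makes rule 1 impossible to satisfy; hence Verb.
At position 5, choosing Noun makes rule 1 impossible to satisfy; hence Verb.
So the tagging must be: Noun Conj Verb Verb Verb Conj Noun Conj.
Checking: rule 1 holds; rule 2 holds; rule 3 holds; rule 4 holds.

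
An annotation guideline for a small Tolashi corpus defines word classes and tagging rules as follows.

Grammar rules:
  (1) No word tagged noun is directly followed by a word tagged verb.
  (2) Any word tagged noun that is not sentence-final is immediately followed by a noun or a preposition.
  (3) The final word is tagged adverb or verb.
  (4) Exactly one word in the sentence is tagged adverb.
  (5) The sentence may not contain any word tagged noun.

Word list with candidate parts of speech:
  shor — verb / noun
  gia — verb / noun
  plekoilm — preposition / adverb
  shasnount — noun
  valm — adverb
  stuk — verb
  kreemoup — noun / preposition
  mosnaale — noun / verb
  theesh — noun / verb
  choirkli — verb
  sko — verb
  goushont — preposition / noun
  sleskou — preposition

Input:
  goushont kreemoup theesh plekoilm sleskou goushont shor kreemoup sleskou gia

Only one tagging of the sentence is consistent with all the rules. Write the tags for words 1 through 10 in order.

preposition preposition verb adverb preposition preposition verb preposition preposition verb

Candidates per position — 1:goushont {preposition,noun}; 2:kreemoup {noun,preposition}; 3:theesh {noun,verb}; 4:plekoilm {preposition,adverb}; 5:sleskou {preposition}; 6:goushont {preposition,noun}; 7:shor {verb,noun}; 8:kreemoup {noun,preposition}; 9:sleskou {preposition}; 10:gia {verb,noun}.
If word 1 were noun, no tagging could satisfy rule 5; so word 1 is preposition.
If word 2 were noun, no tagging could satisfy rule 5; so word 2 is preposition.
If word 3 were noun, no tagging could satisfy rule 5; so word 3 is verb.
If word 4 were preposition, no tagging could satisfy rule 4; so word 4 is adverb.
If word 6 were noun, no tagging could satisfy rule 5; so word 6 is preposition.
If word 7 were noun, no tagging could satisfy rule 5; so word 7 is verb.
If word 8 were noun, no tagging could satisfy rule 5; so word 8 is preposition.
If word 10 were noun, no tagging could satisfy rule 3; so word 10 is verb.
The unique satisfying tagging is: preposition preposition verb adverb preposition preposition verb preposition preposition verb.
Check: rule 1 holds; rule 2 holds; rule 3 holds; rule 4 holds; rule 5 holds.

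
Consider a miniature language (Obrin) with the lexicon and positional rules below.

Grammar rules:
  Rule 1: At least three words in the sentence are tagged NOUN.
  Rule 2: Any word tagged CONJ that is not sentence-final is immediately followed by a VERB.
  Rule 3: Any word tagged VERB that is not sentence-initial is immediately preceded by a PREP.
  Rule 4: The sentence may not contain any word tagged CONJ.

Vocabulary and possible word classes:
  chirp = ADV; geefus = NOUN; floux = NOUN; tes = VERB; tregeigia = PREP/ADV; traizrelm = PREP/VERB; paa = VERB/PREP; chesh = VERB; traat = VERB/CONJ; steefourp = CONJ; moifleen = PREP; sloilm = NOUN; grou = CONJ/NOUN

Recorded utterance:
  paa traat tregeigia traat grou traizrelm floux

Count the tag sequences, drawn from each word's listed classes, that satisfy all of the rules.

Candidates per position — 1:paa {VERB,PREP}; 2:traat {VERB,CONJ}; 3:tregeigia {PREP,ADV}; 4:traat {VERB,CONJ}; 5:grou {CONJ,NOUN}; 6:traizrelm {PREP,VERB}; 7:floux {NOUN}.
There are 64 candidate sequences in total.
Rule 1 cannot be satisfied by any choice of tags from the lexicon.
So there is no consistent tagging.
Count = 0.

0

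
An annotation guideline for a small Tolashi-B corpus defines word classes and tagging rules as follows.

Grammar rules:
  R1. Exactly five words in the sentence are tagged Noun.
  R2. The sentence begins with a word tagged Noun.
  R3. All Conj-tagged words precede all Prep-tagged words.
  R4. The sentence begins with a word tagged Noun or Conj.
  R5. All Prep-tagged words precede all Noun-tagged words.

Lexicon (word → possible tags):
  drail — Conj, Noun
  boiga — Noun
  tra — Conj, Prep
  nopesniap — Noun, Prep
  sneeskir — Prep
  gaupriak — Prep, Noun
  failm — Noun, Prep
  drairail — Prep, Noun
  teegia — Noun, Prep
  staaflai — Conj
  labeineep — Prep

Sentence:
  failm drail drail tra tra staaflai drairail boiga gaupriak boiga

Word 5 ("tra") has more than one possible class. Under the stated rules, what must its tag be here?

Conj

Candidates per position — 1:failm {Noun,Prep}; 2:drail {Conj,Noun}; 3:drail {Conj,Noun}; 4:tra {Conj,Prep}; 5:tra {Conj,Prep}; 6:staaflai {Conj}; 7:drairail {Prep,Noun}; 8:boiga {Noun}; 9:gaupriak {Prep,Noun}; 10:boiga {Noun}.
Position 1: tagging it Prep would leave rule 2 unsatisfiable, so it must be Noun.
Position 4: tagging it Prep would leave rule 3 unsatisfiable, so it must be Conj.
Position 5: tagging it Prep would leave rule 3 unsatisfiable, so it must be Conj.
Position 7: tagging it Prep would leave rule 5 unsatisfiable, so it must be Noun.
Position 9: tagging it Prep would leave rule 5 unsatisfiable, so it must be Noun.
Position 2: tagging it Noun would leave rule 1 unsatisfiable, so it must be Conj.
Position 3: tagging it Noun would leave rule 1 unsatisfiable, so it must be Conj.
The unique satisfying tagging is: Noun Conj Conj Conj Conj Conj Noun Noun Noun Noun.
Checking: rule 1 satisfied; rule 2 satisfied; rule 3 satisfied; rule 4 satisfied; rule 5 satisfied.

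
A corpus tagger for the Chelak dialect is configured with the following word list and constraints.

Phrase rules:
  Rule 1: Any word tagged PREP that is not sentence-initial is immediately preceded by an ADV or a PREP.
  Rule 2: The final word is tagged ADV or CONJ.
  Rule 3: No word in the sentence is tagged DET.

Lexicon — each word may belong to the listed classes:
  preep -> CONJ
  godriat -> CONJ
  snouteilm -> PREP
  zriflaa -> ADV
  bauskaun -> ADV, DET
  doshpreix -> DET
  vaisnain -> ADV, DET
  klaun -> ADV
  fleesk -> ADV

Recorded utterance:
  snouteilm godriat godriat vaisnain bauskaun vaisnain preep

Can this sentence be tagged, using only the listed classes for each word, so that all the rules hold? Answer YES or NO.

Candidates per position — 1:snouteilm {PREP}; 2:godriat {CONJ}; 3:godriat {CONJ}; 4:vaisnain {ADV,DET}; 5:bauskaun {ADV,DET}; 6:vaisnain {ADV,DET}; 7:preep {CONJ}.
One satisfying assignment: PREP CONJ CONJ ADV ADV ADV CONJ.
Check: rule 1 holds; rule 2 holds; rule 3 holds.

YES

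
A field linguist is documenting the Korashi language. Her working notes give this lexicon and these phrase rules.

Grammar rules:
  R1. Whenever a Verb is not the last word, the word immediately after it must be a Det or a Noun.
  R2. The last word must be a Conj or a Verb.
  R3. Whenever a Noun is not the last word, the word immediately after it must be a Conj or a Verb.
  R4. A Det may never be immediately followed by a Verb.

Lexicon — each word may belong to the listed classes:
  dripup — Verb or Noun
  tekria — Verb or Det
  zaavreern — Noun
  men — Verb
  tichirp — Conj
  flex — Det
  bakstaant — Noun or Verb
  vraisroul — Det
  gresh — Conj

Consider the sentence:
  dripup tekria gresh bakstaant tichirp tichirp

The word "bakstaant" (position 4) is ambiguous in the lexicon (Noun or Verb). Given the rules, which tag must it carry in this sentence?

Noun

Candidates per position — 1:dripup {Verb,Noun}; 2:tekria {Verb,Det}; 3:gresh {Conj}; 4:bakstaant {Noun,Verb}; 5:tichirp {Conj}; 6:tichirp {Conj}.
Position 2: tagging it Verb would leave rule 1 unsatisfiable, so it must be Det.
Position 4: tagging it Verb would leave rule 1 unsatisfiable, so it must be Noun.
Position 1: tagging it Noun would leave rule 3 unsatisfiable, so it must be Verb.
That leaves exactly one tagging: Verb Det Conj Noun Conj Conj.
Checking: rule 1 ok; rule 2 ok; rule 3 ok; rule 4 ok.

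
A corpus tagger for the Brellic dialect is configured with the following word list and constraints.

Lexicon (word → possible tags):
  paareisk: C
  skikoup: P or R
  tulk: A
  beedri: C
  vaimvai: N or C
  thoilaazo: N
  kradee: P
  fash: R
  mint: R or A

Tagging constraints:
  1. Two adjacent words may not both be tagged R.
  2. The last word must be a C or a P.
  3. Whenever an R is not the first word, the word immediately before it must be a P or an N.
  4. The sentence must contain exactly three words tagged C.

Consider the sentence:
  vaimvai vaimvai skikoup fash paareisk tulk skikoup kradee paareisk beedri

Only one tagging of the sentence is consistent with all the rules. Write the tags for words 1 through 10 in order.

Candidates per position — 1:vaimvai {N,C}; 2:vaimvai {N,C}; 3:skikoup {P,R}; 4:fash {R}; 5:paareisk {C}; 6:tulk {A}; 7:skikoup {P,R}; 8:kradee {P}; 9:paareisk {C}; 10:beedri {C}.
Position 1: tagging it C would leave rule 4 unsatisfiable, so it must be N.
Position 2: tagging it C would leave rule 4 unsatisfiable, so it must be N.
Position 3: tagging it R would leave rule 1 unsatisfiable, so it must be P.
Position 7: tagging it R would leave rule 3 unsatisfiable, so it must be P.
So the tagging must be: N N P R C A P P C C.
Checking: rule 1 satisfied; rule 2 satisfied; rule 3 satisfied; rule 4 satisfied.

N N P R C A P P C C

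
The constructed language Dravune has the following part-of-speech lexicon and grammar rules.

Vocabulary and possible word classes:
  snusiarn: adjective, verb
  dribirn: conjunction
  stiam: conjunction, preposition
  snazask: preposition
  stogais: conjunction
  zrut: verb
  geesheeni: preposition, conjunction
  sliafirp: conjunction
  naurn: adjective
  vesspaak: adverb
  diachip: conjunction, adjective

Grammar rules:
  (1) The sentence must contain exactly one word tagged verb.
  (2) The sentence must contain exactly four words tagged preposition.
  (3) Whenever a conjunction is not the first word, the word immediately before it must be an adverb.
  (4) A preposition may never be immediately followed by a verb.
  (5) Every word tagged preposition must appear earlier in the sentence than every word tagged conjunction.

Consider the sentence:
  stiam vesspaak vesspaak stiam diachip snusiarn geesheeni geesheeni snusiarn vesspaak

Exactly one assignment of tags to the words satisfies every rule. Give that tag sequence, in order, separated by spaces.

preposition adverb adverb preposition adjective verb preposition preposition adjective adverb

Candidates per position — 1:stiam {conjunction,preposition}; 2:vesspaak {adverb}; 3:vesspaak {adverb}; 4:stiam {conjunction,preposition}; 5:diachip {conjunction,adjective}; 6:snusiarn {adjective,verb}; 7:geesheeni {preposition,conjunction}; 8:geesheeni {preposition,conjunction}; 9:snusiarn {adjective,verb}; 10:vesspaak {adverb}.
At position 1, choosing conjunction makes rule 2 impossible to satisfy; hence preposition.
At position 4, choosing conjunction makes rule 2 impossible to satisfy; hence preposition.
At position 5, choosing conjunction makes rule 3 impossible to satisfy; hence adjective.
At position 7, choosing conjunction makes rule 2 impossible to satisfy; hence preposition.
At position 8, choosing conjunction makes rule 2 impossible to satisfy; hence preposition.
At position 9, choosing verb makes rule 4 impossible to satisfy; hence adjective.
At position 6, choosing adjective makes rule 1 impossible to satisfy; hence verb.
The only consistent sequence is: preposition adverb adverb preposition adjective verb preposition preposition adjective adverb.
Check: rule 1 holds; rule 2 holds; rule 3 holds; rule 4 holds; rule 5 holds.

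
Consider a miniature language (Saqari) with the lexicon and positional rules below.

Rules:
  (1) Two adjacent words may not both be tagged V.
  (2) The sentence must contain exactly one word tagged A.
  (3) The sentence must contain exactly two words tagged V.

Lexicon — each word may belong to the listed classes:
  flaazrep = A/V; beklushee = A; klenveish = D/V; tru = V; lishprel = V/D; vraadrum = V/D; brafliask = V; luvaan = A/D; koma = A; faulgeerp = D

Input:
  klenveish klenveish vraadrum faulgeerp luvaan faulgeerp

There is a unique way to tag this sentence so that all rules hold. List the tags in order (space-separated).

Candidates per position — 1:klenveish {D,V}; 2:klenveish {D,V}; 3:vraadrum {V,D}; 4:faulgeerp {D}; 5:luvaan {A,D}; 6:faulgeerp {D}.
If word 5 were D, no tagging could satisfy rule 2; so word 5 is A.
The remaining ambiguous positions (1, 2, 3) are resolved jointly — only one combination satisfies every rule.
So the tagging must be: V D V D A D.
Check: rule 1 ✓; rule 2 ✓; rule 3 ✓.

V D V D A D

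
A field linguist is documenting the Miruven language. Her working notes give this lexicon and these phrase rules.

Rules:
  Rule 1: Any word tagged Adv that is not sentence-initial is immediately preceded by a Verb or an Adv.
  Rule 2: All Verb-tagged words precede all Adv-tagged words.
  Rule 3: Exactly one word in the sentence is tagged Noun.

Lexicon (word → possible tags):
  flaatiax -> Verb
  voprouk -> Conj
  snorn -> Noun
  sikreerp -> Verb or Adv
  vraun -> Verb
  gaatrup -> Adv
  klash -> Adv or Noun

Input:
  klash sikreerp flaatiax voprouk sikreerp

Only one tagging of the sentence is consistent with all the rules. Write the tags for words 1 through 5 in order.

Candidates per position — 1:klash {Adv,Noun}; 2:sikreerp {Verb,Adv}; 3:flaatiax {Verb}; 4:voprouk {Conj}; 5:sikreerp {Verb,Adv}.
Position 1: Adv is ruled out by rule 2; that leaves Noun.
Position 2: Adv is ruled out by rule 1; that leaves Verb.
Position 5: Adv is ruled out by rule 1; that leaves Verb.
The only consistent sequence is: Noun Verb Verb Conj Verb.
Check: rule 1 ok; rule 2 ok; rule 3 ok.

Noun Verb Verb Conj Verb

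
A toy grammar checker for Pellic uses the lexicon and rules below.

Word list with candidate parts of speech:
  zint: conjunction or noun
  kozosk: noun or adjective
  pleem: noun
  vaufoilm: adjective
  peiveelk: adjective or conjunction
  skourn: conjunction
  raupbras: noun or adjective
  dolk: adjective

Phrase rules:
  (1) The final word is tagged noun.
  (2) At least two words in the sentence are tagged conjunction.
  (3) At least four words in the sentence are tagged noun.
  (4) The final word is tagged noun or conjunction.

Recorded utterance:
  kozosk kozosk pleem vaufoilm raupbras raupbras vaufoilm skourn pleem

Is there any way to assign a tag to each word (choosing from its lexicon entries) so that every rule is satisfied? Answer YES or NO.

NO

Candidates per position — 1:kozosk {noun,adjective}; 2:kozosk {noun,adjective}; 3:pleem {noun}; 4:vaufoilm {adjective}; 5:raupbras {noun,adjective}; 6:raupbras {noun,adjective}; 7:vaufoilm {adjective}; 8:skourn {conjunction}; 9:pleem {noun}.
Rule 2 cannot be satisfied by any choice of tags from the lexicon.
So there is no consistent tagging.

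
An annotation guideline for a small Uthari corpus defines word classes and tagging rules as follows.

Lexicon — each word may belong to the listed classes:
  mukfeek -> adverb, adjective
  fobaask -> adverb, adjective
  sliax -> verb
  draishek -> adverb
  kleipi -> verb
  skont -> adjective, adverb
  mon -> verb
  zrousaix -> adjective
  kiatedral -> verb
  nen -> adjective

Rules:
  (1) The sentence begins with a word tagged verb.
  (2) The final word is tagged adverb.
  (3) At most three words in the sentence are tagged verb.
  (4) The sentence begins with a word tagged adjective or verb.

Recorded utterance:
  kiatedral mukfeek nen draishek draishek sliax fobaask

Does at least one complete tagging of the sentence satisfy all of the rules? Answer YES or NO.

YES

Candidates per position — 1:kiatedral {verb}; 2:mukfeek {adverb,adjective}; 3:nen {adjective}; 4:draishek {adverb}; 5:draishek {adverb}; 6:sliax {verb}; 7:fobaask {adverb,adjective}.
One satisfying assignment: verb adjective adjective adverb adverb verb adverb.
Check: rule 1 holds; rule 2 holds; rule 3 holds; rule 4 holds.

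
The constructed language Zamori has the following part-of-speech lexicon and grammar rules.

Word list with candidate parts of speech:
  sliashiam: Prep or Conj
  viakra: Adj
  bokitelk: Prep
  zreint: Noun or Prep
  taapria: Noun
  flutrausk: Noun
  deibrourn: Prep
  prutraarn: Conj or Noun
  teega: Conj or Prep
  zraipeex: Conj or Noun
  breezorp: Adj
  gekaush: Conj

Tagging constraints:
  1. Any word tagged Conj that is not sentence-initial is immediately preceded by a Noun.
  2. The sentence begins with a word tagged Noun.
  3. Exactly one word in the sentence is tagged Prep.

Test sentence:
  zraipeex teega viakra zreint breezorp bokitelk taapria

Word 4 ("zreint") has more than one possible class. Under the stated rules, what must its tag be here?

Candidates per position — 1:zraipeex {Conj,Noun}; 2:teega {Conj,Prep}; 3:viakra {Adj}; 4:zreint {Noun,Prep}; 5:breezorp {Adj}; 6:bokitelk {Prep}; 7:taapria {Noun}.
At position 1, choosing Conj makes rule 2 impossible to satisfy; hence Noun.
At position 2, choosing Prep makes rule 3 impossible to satisfy; hence Conj.
At position 4, choosing Prep makes rule 3 impossible to satisfy; hence Noun.
The unique satisfying tagging is: Noun Conj Adj Noun Adj Prep Noun.
Check: rule 1 holds; rule 2 holds; rule 3 holds.

Noun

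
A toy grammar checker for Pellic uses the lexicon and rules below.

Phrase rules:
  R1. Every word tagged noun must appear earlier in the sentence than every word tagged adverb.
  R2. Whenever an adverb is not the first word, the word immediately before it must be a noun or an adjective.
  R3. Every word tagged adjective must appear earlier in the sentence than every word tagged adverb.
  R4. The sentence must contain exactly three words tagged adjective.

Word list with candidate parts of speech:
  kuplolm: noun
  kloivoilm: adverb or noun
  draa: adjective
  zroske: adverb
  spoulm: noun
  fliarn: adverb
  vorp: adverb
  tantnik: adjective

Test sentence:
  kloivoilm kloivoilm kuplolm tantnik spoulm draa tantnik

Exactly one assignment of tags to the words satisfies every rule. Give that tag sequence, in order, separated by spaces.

noun noun noun adjective noun adjective adjective

Candidates per position — 1:kloivoilm {adverb,noun}; 2:kloivoilm {adverb,noun}; 3:kuplolm {noun}; 4:tantnik {adjective}; 5:spoulm {noun}; 6:draa {adjective}; 7:tantnik {adjective}.
At position 1, choosing adverb makes rule 1 impossible to satisfy; hence noun.
At position 2, choosing adverb makes rule 1 impossible to satisfy; hence noun.
That leaves exactly one tagging: noun noun noun adjective noun adjective adjective.
Check: rule 1 ✓; rule 2 ✓; rule 3 ✓; rule 4 ✓.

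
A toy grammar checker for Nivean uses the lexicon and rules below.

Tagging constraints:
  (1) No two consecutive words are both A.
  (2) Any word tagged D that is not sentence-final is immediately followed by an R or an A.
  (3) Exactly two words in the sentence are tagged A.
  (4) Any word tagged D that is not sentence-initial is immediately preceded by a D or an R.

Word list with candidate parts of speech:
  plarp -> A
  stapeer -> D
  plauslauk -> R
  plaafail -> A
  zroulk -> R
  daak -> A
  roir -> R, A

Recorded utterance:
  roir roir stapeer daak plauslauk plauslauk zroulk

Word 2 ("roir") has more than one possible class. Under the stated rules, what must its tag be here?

R

Candidates per position — 1:roir {R,A}; 2:roir {R,A}; 3:stapeer {D}; 4:daak {A}; 5:plauslauk {R}; 6:plauslauk {R}; 7:zroulk {R}.
Position 2: A is ruled out by rule 4; that leaves R.
Position 1: R is ruled out by rule 3; that leaves A.
So the tagging must be: A R D A R R R.
Verifying each rule — rule 1 holds; rule 2 holds; rule 3 holds; rule 4 holds.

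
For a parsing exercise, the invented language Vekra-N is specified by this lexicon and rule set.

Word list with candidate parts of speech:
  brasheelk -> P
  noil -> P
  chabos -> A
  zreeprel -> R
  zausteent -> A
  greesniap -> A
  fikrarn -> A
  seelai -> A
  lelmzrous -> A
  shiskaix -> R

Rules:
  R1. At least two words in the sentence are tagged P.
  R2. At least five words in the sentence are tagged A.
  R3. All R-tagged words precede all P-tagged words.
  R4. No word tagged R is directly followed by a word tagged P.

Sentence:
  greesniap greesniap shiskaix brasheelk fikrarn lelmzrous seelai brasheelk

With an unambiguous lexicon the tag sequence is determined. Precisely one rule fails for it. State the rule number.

Fixed tagging: A A R P A A A P.
Rule check: R1 ✓, R2 ✓, R3 ✓, R4 ✗.
Only rule 4 fails.

4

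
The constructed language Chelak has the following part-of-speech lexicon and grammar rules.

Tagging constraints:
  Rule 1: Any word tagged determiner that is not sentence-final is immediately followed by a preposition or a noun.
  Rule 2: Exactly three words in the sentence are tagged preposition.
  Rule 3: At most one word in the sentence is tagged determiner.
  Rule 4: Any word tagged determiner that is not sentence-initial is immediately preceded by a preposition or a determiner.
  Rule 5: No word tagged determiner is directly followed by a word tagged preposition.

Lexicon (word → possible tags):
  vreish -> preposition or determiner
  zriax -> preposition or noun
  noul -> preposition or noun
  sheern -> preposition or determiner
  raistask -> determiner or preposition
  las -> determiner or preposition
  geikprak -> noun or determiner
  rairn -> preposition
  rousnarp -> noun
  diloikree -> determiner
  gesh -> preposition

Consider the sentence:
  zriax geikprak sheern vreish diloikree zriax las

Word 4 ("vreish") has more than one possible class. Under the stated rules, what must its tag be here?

Candidates per position — 1:zriax {preposition,noun}; 2:geikprak {noun,determiner}; 3:sheern {preposition,determiner}; 4:vreish {preposition,determiner}; 5:diloikree {determiner}; 6:zriax {preposition,noun}; 7:las {determiner,preposition}.
Position 2: tagging it determiner would leave rule 3 unsatisfiable, so it must be noun.
Position 3: tagging it determiner would leave rule 3 unsatisfiable, so it must be preposition.
Position 4: tagging it determiner would leave rule 1 unsatisfiable, so it must be preposition.
Position 6: tagging it preposition would leave rule 5 unsatisfiable, so it must be noun.
Position 7: tagging it determiner would leave rule 3 unsatisfiable, so it must be preposition.
Position 1: tagging it preposition would leave rule 2 unsatisfiable, so it must be noun.
The unique satisfying tagging is: noun noun preposition preposition determiner noun preposition.
Rule-by-rule: rule 1 holds; rule 2 holds; rule 3 holds; rule 4 holds; rule 5 holds.

preposition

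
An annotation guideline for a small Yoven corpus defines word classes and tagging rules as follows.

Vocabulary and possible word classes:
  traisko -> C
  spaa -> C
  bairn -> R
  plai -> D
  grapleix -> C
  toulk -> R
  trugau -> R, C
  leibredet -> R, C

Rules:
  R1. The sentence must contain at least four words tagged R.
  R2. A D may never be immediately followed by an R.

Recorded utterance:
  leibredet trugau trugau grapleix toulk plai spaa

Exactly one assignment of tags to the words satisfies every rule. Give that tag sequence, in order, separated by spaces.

R R R C R D C

Candidates per position — 1:leibredet {R,C}; 2:trugau {R,C}; 3:trugau {R,C}; 4:grapleix {C}; 5:toulk {R}; 6:plai {D}; 7:spaa {C}.
Position 1: tagging it C would leave rule 1 unsatisfiable, so it must be R.
Position 2: tagging it C would leave rule 1 unsatisfiable, so it must be R.
Position 3: tagging it C would leave rule 1 unsatisfiable, so it must be R.
So the tagging must be: R R R C R D C.
Rule-by-rule: rule 1 holds; rule 2 holds.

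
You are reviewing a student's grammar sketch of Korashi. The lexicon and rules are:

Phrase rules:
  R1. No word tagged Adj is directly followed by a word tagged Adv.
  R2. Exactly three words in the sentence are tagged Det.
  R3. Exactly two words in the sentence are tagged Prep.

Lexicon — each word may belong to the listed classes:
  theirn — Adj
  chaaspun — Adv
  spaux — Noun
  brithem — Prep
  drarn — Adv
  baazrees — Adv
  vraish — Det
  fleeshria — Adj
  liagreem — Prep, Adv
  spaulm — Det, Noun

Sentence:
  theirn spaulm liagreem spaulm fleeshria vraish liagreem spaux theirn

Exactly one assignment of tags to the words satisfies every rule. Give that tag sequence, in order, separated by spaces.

Candidates per position — 1:theirn {Adj}; 2:spaulm {Det,Noun}; 3:liagreem {Prep,Adv}; 4:spaulm {Det,Noun}; 5:fleeshria {Adj}; 6:vraish {Det}; 7:liagreem {Prep,Adv}; 8:spaux {Noun}; 9:theirn {Adj}.
Word 2 cannot be Noun — rule 2 would then fail for every completion. It is Det.
Word 3 cannot be Adv — rule 3 would then fail for every completion. It is Prep.
Word 4 cannot be Noun — rule 2 would then fail for every completion. It is Det.
Word 7 cannot be Adv — rule 3 would then fail for every completion. It is Prep.
The unique satisfying tagging is: Adj Det Prep Det Adj Det Prep Noun Adj.
Checking: rule 1 ok; rule 2 ok; rule 3 ok.

Adj Det Prep Det Adj Det Prep Noun Adj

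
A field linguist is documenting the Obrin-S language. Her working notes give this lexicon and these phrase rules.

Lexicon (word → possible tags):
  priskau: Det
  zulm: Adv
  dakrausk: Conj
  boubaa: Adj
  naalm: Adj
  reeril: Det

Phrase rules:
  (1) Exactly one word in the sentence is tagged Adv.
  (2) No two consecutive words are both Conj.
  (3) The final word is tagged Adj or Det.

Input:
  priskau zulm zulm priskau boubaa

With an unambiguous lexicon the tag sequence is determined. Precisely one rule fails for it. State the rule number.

1

Fixed tagging: Det Adv Adv Det Adj.
Rule check: R1 fails, R2 ok, R3 ok.
Only rule 1 fails.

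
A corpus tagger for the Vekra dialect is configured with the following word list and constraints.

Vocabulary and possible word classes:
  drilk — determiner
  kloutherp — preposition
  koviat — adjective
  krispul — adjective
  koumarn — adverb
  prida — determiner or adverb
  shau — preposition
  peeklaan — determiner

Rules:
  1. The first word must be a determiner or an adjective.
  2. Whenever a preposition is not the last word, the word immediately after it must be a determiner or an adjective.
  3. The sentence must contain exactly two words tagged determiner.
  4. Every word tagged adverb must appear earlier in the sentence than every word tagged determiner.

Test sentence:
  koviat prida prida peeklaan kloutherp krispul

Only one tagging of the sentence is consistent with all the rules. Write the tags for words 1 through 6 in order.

adjective adverb determiner determiner preposition adjective

Candidates per position — 1:koviat {adjective}; 2:prida {determiner,adverb}; 3:prida {determiner,adverb}; 4:peeklaan {determiner}; 5:kloutherp {preposition}; 6:krispul {adjective}.
The remaining ambiguous positions (2, 3) are resolved jointly — only one combination satisfies every rule.
The unique satisfying tagging is: adjective adverb determiner determiner preposition adjective.
Check: rule 1 ok; rule 2 ok; rule 3 ok; rule 4 ok.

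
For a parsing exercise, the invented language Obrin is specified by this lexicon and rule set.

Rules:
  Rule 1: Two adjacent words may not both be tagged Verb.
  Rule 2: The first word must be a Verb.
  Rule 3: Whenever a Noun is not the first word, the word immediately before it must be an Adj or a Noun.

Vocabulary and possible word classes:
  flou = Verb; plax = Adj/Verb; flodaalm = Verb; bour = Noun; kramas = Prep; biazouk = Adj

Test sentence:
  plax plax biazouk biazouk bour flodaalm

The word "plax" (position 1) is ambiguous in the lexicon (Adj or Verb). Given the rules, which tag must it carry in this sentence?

Candidates per position — 1:plax {Adj,Verb}; 2:plax {Adj,Verb}; 3:biazouk {Adj}; 4:biazouk {Adj}; 5:bour {Noun}; 6:flodaalm {Verb}.
Position 1: tagging it Adj would leave rule 2 unsatisfiable, so it must be Verb.
Position 2: tagging it Verb would leave rule 1 unsatisfiable, so it must be Adj.
So the tagging must be: Verb Adj Adj Adj Noun Verb.
Checking: rule 1 ok; rule 2 ok; rule 3 ok.

Verb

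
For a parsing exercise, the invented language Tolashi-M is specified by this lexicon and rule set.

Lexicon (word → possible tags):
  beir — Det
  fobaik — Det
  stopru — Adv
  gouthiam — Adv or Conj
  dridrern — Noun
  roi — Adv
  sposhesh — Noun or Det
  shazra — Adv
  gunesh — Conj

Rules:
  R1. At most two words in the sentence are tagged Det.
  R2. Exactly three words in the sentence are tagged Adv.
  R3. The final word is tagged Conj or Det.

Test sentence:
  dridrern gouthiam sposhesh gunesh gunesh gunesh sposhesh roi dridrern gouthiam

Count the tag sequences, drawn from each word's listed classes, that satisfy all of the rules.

Candidates per position — 1:dridrern {Noun}; 2:gouthiam {Adv,Conj}; 3:sposhesh {Noun,Det}; 4:gunesh {Conj}; 5:gunesh {Conj}; 6:gunesh {Conj}; 7:sposhesh {Noun,Det}; 8:roi {Adv}; 9:dridrern {Noun}; 10:gouthiam {Adv,Conj}.
There are 16 candidate sequences in total.
Every candidate sequence violates at least one rule; no consistent tagging exists.
Count = 0.

0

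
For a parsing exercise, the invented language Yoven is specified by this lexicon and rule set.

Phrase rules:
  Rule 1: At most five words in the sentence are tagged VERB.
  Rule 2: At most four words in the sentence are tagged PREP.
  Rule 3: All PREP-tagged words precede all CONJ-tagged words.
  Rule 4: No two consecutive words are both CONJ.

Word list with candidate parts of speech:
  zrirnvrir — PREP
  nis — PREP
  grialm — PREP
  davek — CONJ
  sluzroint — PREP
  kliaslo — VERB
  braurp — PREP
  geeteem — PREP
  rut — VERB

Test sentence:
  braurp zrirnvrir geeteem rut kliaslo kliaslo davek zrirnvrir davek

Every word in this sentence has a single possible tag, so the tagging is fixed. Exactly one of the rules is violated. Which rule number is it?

3

Fixed tagging: PREP PREP PREP VERB VERB VERB CONJ PREP CONJ.
Checking each rule: R1 ok, R2 ok, R3 fails, R4 ok.
Only rule 3 fails.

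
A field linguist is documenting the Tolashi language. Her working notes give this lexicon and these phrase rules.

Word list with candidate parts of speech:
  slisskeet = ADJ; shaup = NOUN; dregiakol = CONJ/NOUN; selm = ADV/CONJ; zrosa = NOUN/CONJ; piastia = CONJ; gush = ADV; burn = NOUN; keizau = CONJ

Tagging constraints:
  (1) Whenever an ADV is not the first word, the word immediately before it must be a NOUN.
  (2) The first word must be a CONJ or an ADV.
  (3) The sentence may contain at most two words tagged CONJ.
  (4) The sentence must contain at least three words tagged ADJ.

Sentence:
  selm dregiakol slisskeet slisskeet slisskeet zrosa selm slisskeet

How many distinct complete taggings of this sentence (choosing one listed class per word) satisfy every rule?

8

Candidates per position — 1:selm {ADV,CONJ}; 2:dregiakol {CONJ,NOUN}; 3:slisskeet {ADJ}; 4:slisskeet {ADJ}; 5:slisskeet {ADJ}; 6:zrosa {NOUN,CONJ}; 7:selm {ADV,CONJ}; 8:slisskeet {ADJ}.
There are 16 candidate sequences in total.
Checking each against the rules leaves 8 sequences.
Count = 8.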